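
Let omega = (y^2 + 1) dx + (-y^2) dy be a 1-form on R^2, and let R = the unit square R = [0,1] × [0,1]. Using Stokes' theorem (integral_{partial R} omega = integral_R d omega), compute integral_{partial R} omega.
integral_(partial R) omega = -1

Stokes: integral_partial_R omega = integral_R d omega with d omega = (∂Q/∂x - ∂P/∂y) dx ∧ dy.
  ∂Q/∂x = 0
  ∂P/∂y = 2*y
  integrand = ∂Q/∂x - ∂P/∂y = -2*y.
Integrating over R: integral_0^1 integral_0^1 (-2*y) dx dy = -1.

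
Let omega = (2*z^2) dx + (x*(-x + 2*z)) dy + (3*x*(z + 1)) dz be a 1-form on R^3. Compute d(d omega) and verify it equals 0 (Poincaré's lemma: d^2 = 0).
d(d omega) = 0

Step 1: d omega = sum_{i<j} (∂f_j/∂x_i - ∂f_i/∂x_j) dx_i ∧ dx_j:
  coeff of dx ∧ dy: -2*x + 2*z
  coeff of dx ∧ dz: 3 - z
  coeff of dy ∧ dz: -2*x
Step 2: Apply d again to each 2-form coefficient. The only possible 3-form in R^3 is dx ∧ dy ∧ dz, with coefficient
  ∂(coeff of dy∧dz)/∂x - ∂(coeff of dx∧dz)/∂y + ∂(coeff of dx∧dy)/∂z
  = ∂/∂x (-2*x) - ∂/∂y (3 - z) + ∂/∂z (-2*x + 2*z).
Each of these terms simplifies to sums of mixed partials that cancel in pairs. The result is 0 (by equality of mixed partials for smooth functions — Schwarz / Clairaut).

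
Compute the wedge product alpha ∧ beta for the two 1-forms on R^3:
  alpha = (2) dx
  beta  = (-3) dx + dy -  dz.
alpha ∧ beta = (2) dx ∧ dy + (-2) dx ∧ dz

Distribute the wedge, using dx_i ∧ dx_j = -dx_j ∧ dx_i and dx_i ∧ dx_i = 0. For each pair (i, j) with i < j, the coefficient of dx_i ∧ dx_j in alpha ∧ beta is (alpha_i * beta_j - alpha_j * beta_i). Collecting: alpha ∧ beta = (2) dx ∧ dy + (-2) dx ∧ dz.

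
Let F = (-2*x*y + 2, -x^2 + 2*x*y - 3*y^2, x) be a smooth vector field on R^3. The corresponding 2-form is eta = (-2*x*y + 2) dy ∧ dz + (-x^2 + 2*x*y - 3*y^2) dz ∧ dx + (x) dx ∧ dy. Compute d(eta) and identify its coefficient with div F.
d(eta) = (2*x - 8*y) dx ∧ dy ∧ dz; div F = 2*x - 8*y

For a 2-form in R^3 of the form above, applying d gives a 3-form with coefficient ∂P/∂x + ∂Q/∂y + ∂R/∂z:
  ∂P/∂x = -2*y
  ∂Q/∂y = 2*x - 6*y
  ∂R/∂z = 0
Sum = 2*x - 8*y, which is exactly div F.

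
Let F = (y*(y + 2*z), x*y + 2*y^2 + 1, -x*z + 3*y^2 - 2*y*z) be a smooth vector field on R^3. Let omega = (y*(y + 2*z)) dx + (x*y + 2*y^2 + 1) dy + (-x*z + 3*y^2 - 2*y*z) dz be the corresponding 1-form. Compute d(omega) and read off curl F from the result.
d(omega) = (6*y - 2*z) dy ∧ dz + (2*y + z) dz ∧ dx + (-y - 2*z) dx ∧ dy; curl F = (6*y - 2*z, 2*y + z, -y - 2*z)

d omega = sum_{i<j} (∂f_j/∂x_i - ∂f_i/∂x_j) dx_i ∧ dx_j. Under the identification (dy ∧ dz, dz ∧ dx, dx ∧ dy) ↔ (e_x, e_y, e_z), the coefficients are exactly the components of curl F. Compute:
  ∂R/∂y - ∂Q/∂z = (6*y - 2*z) - (0) = 6*y - 2*z
  ∂P/∂z - ∂R/∂x = (2*y) - (-z) = 2*y + z
  ∂Q/∂x - ∂P/∂y = (y) - (2*y + 2*z) = -y - 2*z.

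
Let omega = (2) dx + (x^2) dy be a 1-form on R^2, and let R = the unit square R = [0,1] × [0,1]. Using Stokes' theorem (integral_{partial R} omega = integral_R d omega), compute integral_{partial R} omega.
integral_(partial R) omega = 1

Stokes: integral_partial_R omega = integral_R d omega with d omega = (∂Q/∂x - ∂P/∂y) dx ∧ dy.
  ∂Q/∂x = 2*x
  ∂P/∂y = 0
  integrand = ∂Q/∂x - ∂P/∂y = 2*x.
Integrating over R: integral_0^1 integral_0^1 (2*x) dx dy = 1.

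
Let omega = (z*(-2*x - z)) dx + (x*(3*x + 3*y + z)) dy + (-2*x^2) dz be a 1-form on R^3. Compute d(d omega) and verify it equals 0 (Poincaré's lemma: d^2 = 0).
d(d omega) = 0

Step 1: d omega = sum_{i<j} (∂f_j/∂x_i - ∂f_i/∂x_j) dx_i ∧ dx_j:
  coeff of dx ∧ dy: 6*x + 3*y + z
  coeff of dx ∧ dz: -2*x + 2*z
  coeff of dy ∧ dz: -x
Step 2: Apply d again to each 2-form coefficient. The only possible 3-form in R^3 is dx ∧ dy ∧ dz, with coefficient
  ∂(coeff of dy∧dz)/∂x - ∂(coeff of dx∧dz)/∂y + ∂(coeff of dx∧dy)/∂z
  = ∂/∂x (-x) - ∂/∂y (-2*x + 2*z) + ∂/∂z (6*x + 3*y + z).
Each of these terms simplifies to sums of mixed partials that cancel in pairs. The result is 0 (by equality of mixed partials for smooth functions — Schwarz / Clairaut).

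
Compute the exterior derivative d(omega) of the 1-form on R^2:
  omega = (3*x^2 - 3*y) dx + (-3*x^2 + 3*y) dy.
d(omega) = (3 - 6*x) dx ∧ dy

For a 1-form omega = sum_i f_i dx_i, the exterior derivative is
  d(omega) = sum_{i < j} (∂f_j/∂x_i - ∂f_i/∂x_j) dx_i ∧ dx_j.
  coefficient of dx ∧ dy: ∂f_2/∂x - ∂f_1/∂y = ∂(-3*x^2 + 3*y)/∂x - ∂(3*x^2 - 3*y)/∂y = 3 - 6*x
Assembling: d(omega) = (3 - 6*x) dx ∧ dy.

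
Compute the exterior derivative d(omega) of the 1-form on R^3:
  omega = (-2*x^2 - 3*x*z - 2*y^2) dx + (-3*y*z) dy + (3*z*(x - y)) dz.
d(omega) = (4*y) dx ∧ dy + (3*x + 3*z) dx ∧ dz + (3*y - 3*z) dy ∧ dz

For a 1-form omega = sum_i f_i dx_i, the exterior derivative is
  d(omega) = sum_{i < j} (∂f_j/∂x_i - ∂f_i/∂x_j) dx_i ∧ dx_j.
  coefficient of dx ∧ dy: ∂f_2/∂x - ∂f_1/∂y = ∂(-3*y*z)/∂x - ∂(-2*x^2 - 3*x*z - 2*y^2)/∂y = 4*y
  coefficient of dx ∧ dz: ∂f_3/∂x - ∂f_1/∂z = ∂(3*z*(x - y))/∂x - ∂(-2*x^2 - 3*x*z - 2*y^2)/∂z = 3*x + 3*z
  coefficient of dy ∧ dz: ∂f_3/∂y - ∂f_2/∂z = ∂(3*z*(x - y))/∂y - ∂(-3*y*z)/∂z = 3*y - 3*z
Assembling: d(omega) = (4*y) dx ∧ dy + (3*x + 3*z) dx ∧ dz + (3*y - 3*z) dy ∧ dz.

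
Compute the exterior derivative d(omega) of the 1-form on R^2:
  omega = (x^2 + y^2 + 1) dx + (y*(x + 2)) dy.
d(omega) = (-y) dx ∧ dy

For a 1-form omega = sum_i f_i dx_i, the exterior derivative is
  d(omega) = sum_{i < j} (∂f_j/∂x_i - ∂f_i/∂x_j) dx_i ∧ dx_j.
  coefficient of dx ∧ dy: ∂f_2/∂x - ∂f_1/∂y = ∂(y*(x + 2))/∂x - ∂(x^2 + y^2 + 1)/∂y = -y
Assembling: d(omega) = (-y) dx ∧ dy.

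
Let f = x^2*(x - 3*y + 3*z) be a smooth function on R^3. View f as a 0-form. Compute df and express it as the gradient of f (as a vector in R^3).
df = (3*x*(x - 2*y + 2*z)) dx + (-3*x^2) dy + (3*x^2) dz; grad f = (3*x*(x - 2*y + 2*z), -3*x^2, 3*x^2)

For a 0-form f, d f = (∂f/∂x) dx + (∂f/∂y) dy + (∂f/∂z) dz. The components of the vector representation are exactly the entries of grad f in Cartesian coordinates:
  ∂f/∂x = 3*x*(x - 2*y + 2*z)
  ∂f/∂y = -3*x^2
  ∂f/∂z = 3*x^2.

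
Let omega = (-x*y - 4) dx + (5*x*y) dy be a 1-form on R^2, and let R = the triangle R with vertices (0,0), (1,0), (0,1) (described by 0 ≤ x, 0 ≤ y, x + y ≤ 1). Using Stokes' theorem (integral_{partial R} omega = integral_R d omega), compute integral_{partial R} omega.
integral_(partial R) omega = 1

Stokes: integral_partial_R omega = integral_R d omega with d omega = (∂Q/∂x - ∂P/∂y) dx ∧ dy.
  ∂Q/∂x = 5*y
  ∂P/∂y = -x
  integrand = ∂Q/∂x - ∂P/∂y = x + 5*y.
Integrating over R: integral_0^1 integral_0^{1-x} (x + 5*y) dy dx = 1.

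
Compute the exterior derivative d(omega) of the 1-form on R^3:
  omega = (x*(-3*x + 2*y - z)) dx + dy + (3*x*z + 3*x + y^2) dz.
d(omega) = (-2*x) dx ∧ dy + (x + 3*z + 3) dx ∧ dz + (2*y) dy ∧ dz

For a 1-form omega = sum_i f_i dx_i, the exterior derivative is
  d(omega) = sum_{i < j} (∂f_j/∂x_i - ∂f_i/∂x_j) dx_i ∧ dx_j.
  coefficient of dx ∧ dy: ∂f_2/∂x - ∂f_1/∂y = ∂(1)/∂x - ∂(x*(-3*x + 2*y - z))/∂y = -2*x
  coefficient of dx ∧ dz: ∂f_3/∂x - ∂f_1/∂z = ∂(3*x*z + 3*x + y^2)/∂x - ∂(x*(-3*x + 2*y - z))/∂z = x + 3*z + 3
  coefficient of dy ∧ dz: ∂f_3/∂y - ∂f_2/∂z = ∂(3*x*z + 3*x + y^2)/∂y - ∂(1)/∂z = 2*y
Assembling: d(omega) = (-2*x) dx ∧ dy + (x + 3*z + 3) dx ∧ dz + (2*y) dy ∧ dz.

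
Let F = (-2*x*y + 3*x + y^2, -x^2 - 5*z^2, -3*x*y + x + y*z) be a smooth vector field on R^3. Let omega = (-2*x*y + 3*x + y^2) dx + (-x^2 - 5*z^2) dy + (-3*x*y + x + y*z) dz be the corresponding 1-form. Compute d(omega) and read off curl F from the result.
d(omega) = (-3*x + 11*z) dy ∧ dz + (3*y - 1) dz ∧ dx + (-2*y) dx ∧ dy; curl F = (-3*x + 11*z, 3*y - 1, -2*y)

d omega = sum_{i<j} (∂f_j/∂x_i - ∂f_i/∂x_j) dx_i ∧ dx_j. Under the identification (dy ∧ dz, dz ∧ dx, dx ∧ dy) ↔ (e_x, e_y, e_z), the coefficients are exactly the components of curl F. Compute:
  ∂R/∂y - ∂Q/∂z = (-3*x + z) - (-10*z) = -3*x + 11*z
  ∂P/∂z - ∂R/∂x = (0) - (1 - 3*y) = 3*y - 1
  ∂Q/∂x - ∂P/∂y = (-2*x) - (-2*x + 2*y) = -2*y.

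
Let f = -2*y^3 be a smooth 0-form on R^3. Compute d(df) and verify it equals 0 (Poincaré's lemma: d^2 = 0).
d(df) = 0

Step 1: df = sum_i (∂f/∂x_i) dx_i = (0) dx + (-6*y^2) dy + (0) dz.
Step 2: Apply d again. Using the 1-form formula, the coefficient of dx ∧ dy in d(df) is ∂^2 f/∂x ∂y - ∂^2 f/∂y ∂x = (0) - (0) = 0 (equality of mixed partials for smooth f).
Similarly for dx ∧ dz and dy ∧ dz — all coefficients vanish. So d(df) = 0.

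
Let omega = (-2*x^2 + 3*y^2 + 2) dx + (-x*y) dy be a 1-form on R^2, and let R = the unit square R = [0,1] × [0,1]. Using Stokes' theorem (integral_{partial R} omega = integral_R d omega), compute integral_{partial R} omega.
integral_(partial R) omega = -7/2

Stokes: integral_partial_R omega = integral_R d omega with d omega = (∂Q/∂x - ∂P/∂y) dx ∧ dy.
  ∂Q/∂x = -y
  ∂P/∂y = 6*y
  integrand = ∂Q/∂x - ∂P/∂y = -7*y.
Integrating over R: integral_0^1 integral_0^1 (-7*y) dx dy = -7/2.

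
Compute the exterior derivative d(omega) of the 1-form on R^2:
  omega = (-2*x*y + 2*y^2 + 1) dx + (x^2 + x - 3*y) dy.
d(omega) = (4*x - 4*y + 1) dx ∧ dy

For a 1-form omega = sum_i f_i dx_i, the exterior derivative is
  d(omega) = sum_{i < j} (∂f_j/∂x_i - ∂f_i/∂x_j) dx_i ∧ dx_j.
  coefficient of dx ∧ dy: ∂f_2/∂x - ∂f_1/∂y = ∂(x^2 + x - 3*y)/∂x - ∂(-2*x*y + 2*y^2 + 1)/∂y = 4*x - 4*y + 1
Assembling: d(omega) = (4*x - 4*y + 1) dx ∧ dy.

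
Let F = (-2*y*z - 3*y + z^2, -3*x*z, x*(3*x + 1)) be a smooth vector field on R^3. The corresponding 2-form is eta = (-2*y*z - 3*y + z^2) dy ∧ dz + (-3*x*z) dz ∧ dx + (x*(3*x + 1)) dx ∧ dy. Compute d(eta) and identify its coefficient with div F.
d(eta) = (0) dx ∧ dy ∧ dz; div F = 0

For a 2-form in R^3 of the form above, applying d gives a 3-form with coefficient ∂P/∂x + ∂Q/∂y + ∂R/∂z:
  ∂P/∂x = 0
  ∂Q/∂y = 0
  ∂R/∂z = 0
Sum = 0, which is exactly div F.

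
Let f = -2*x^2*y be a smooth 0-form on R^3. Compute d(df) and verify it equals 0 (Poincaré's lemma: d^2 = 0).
d(df) = 0

Step 1: df = sum_i (∂f/∂x_i) dx_i = (-4*x*y) dx + (-2*x^2) dy + (0) dz.
Step 2: Apply d again. Using the 1-form formula, the coefficient of dx ∧ dy in d(df) is ∂^2 f/∂x ∂y - ∂^2 f/∂y ∂x = (-4*x) - (-4*x) = 0 (equality of mixed partials for smooth f).
Similarly for dx ∧ dz and dy ∧ dz — all coefficients vanish. So d(df) = 0.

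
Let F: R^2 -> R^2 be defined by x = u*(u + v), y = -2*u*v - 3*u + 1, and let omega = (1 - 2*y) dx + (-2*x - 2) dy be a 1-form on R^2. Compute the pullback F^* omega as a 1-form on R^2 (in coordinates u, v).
F^* omega = (12*u^2*v + 18*u^2 + 8*u*v^2 + 12*u*v - 2*u + 3*v + 6) du + (u*(4*u^2 + 8*u*v + 6*u + 3)) dv

Using F^*(f dg) = (f ∘ F) d(g ∘ F), substitute each coordinate x_i by F_i(u, v) in f_i, and replace dx_i by d F_i = (∂F_i/∂u) du + (∂F_i/∂v) dv.
  For the x component: f_1(F) = 4*u*v + 6*u - 1; d F_1 = (2*u + v) du + (u) dv
  For the y component: f_2(F) = -2*u^2 - 2*u*v - 2; d F_2 = (-2*v - 3) du + (-2*u) dv
Combining and collecting du, dv coefficients:
  coeff of du: 12*u^2*v + 18*u^2 + 8*u*v^2 + 12*u*v - 2*u + 3*v + 6
  coeff of dv: u*(4*u^2 + 8*u*v + 6*u + 3)
F^* omega = (12*u^2*v + 18*u^2 + 8*u*v^2 + 12*u*v - 2*u + 3*v + 6) du + (u*(4*u^2 + 8*u*v + 6*u + 3)) dv.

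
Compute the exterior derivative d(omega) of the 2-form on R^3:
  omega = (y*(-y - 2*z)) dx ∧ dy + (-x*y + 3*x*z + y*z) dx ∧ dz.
d(omega) = (x - 2*y - z) dx ∧ dy ∧ dz

For a 2-form omega = sum_{i<j} g_{ij} dx_i ∧ dx_j, the exterior derivative is
  d(omega) = sum_{i<j} d(g_{ij}) ∧ dx_i ∧ dx_j = sum_{i<j, k} (∂g_{ij}/∂x_k) dx_k ∧ dx_i ∧ dx_j.
Expand each term, using dx_k ∧ dx_i ∧ dx_j = sgn(permutation) dx_{(a)} ∧ dx_{(b)} ∧ dx_{(c)} with (a < b < c) sorted:
  d(y*(-y - 2*z)) includes (∂/∂z)(y*(-y - 2*z)) dz = (-2*y) dz, which multiplied by dx ∧ dy gives (-2*y) dx ∧ dy ∧ dz
  d(-x*y + 3*x*z + y*z) includes (∂/∂y)(-x*y + 3*x*z + y*z) dy = (-x + z) dy, which multiplied by dx ∧ dz gives (x - z) dx ∧ dy ∧ dz
Collecting like 3-forms: d(omega) = (x - 2*y - z) dx ∧ dy ∧ dz.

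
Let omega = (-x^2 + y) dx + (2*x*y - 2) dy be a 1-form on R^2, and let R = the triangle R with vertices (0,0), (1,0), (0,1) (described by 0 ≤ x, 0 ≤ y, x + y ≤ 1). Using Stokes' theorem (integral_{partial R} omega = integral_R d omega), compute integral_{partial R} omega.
integral_(partial R) omega = -1/6

Stokes: integral_partial_R omega = integral_R d omega with d omega = (∂Q/∂x - ∂P/∂y) dx ∧ dy.
  ∂Q/∂x = 2*y
  ∂P/∂y = 1
  integrand = ∂Q/∂x - ∂P/∂y = 2*y - 1.
Integrating over R: integral_0^1 integral_0^{1-x} (2*y - 1) dy dx = -1/6.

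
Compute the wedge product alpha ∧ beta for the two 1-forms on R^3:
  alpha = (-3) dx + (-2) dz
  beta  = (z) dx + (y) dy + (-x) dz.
alpha ∧ beta = (-3*y) dx ∧ dy + (3*x + 2*z) dx ∧ dz + (2*y) dy ∧ dz

Distribute the wedge, using dx_i ∧ dx_j = -dx_j ∧ dx_i and dx_i ∧ dx_i = 0. For each pair (i, j) with i < j, the coefficient of dx_i ∧ dx_j in alpha ∧ beta is (alpha_i * beta_j - alpha_j * beta_i). Collecting: alpha ∧ beta = (-3*y) dx ∧ dy + (3*x + 2*z) dx ∧ dz + (2*y) dy ∧ dz.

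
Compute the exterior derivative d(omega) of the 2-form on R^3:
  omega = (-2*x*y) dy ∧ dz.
d(omega) = (-2*y) dx ∧ dy ∧ dz

For a 2-form omega = sum_{i<j} g_{ij} dx_i ∧ dx_j, the exterior derivative is
  d(omega) = sum_{i<j} d(g_{ij}) ∧ dx_i ∧ dx_j = sum_{i<j, k} (∂g_{ij}/∂x_k) dx_k ∧ dx_i ∧ dx_j.
Expand each term, using dx_k ∧ dx_i ∧ dx_j = sgn(permutation) dx_{(a)} ∧ dx_{(b)} ∧ dx_{(c)} with (a < b < c) sorted:
  d(-2*x*y) includes (∂/∂x)(-2*x*y) dx = (-2*y) dx, which multiplied by dy ∧ dz gives (-2*y) dx ∧ dy ∧ dz
Collecting like 3-forms: d(omega) = (-2*y) dx ∧ dy ∧ dz.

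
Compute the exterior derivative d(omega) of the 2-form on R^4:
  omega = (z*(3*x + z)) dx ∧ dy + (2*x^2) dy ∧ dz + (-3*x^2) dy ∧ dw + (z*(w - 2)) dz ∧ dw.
d(omega) = (7*x + 2*z) dx ∧ dy ∧ dz + (-6*x) dx ∧ dy ∧ dw

For a 2-form omega = sum_{i<j} g_{ij} dx_i ∧ dx_j, the exterior derivative is
  d(omega) = sum_{i<j} d(g_{ij}) ∧ dx_i ∧ dx_j = sum_{i<j, k} (∂g_{ij}/∂x_k) dx_k ∧ dx_i ∧ dx_j.
Expand each term, using dx_k ∧ dx_i ∧ dx_j = sgn(permutation) dx_{(a)} ∧ dx_{(b)} ∧ dx_{(c)} with (a < b < c) sorted:
  d(z*(3*x + z)) includes (∂/∂z)(z*(3*x + z)) dz = (3*x + 2*z) dz, which multiplied by dx ∧ dy gives (3*x + 2*z) dx ∧ dy ∧ dz
  d(2*x^2) includes (∂/∂x)(2*x^2) dx = (4*x) dx, which multiplied by dy ∧ dz gives (4*x) dx ∧ dy ∧ dz
  d(-3*x^2) includes (∂/∂x)(-3*x^2) dx = (-6*x) dx, which multiplied by dy ∧ dw gives (-6*x) dx ∧ dy ∧ dw
Collecting like 3-forms: d(omega) = (7*x + 2*z) dx ∧ dy ∧ dz + (-6*x) dx ∧ dy ∧ dw.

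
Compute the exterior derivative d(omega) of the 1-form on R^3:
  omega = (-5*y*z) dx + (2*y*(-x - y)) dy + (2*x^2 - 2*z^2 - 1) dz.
d(omega) = (-2*y + 5*z) dx ∧ dy + (4*x + 5*y) dx ∧ dz

For a 1-form omega = sum_i f_i dx_i, the exterior derivative is
  d(omega) = sum_{i < j} (∂f_j/∂x_i - ∂f_i/∂x_j) dx_i ∧ dx_j.
  coefficient of dx ∧ dy: ∂f_2/∂x - ∂f_1/∂y = ∂(2*y*(-x - y))/∂x - ∂(-5*y*z)/∂y = -2*y + 5*z
  coefficient of dx ∧ dz: ∂f_3/∂x - ∂f_1/∂z = ∂(2*x^2 - 2*z^2 - 1)/∂x - ∂(-5*y*z)/∂z = 4*x + 5*y
Assembling: d(omega) = (-2*y + 5*z) dx ∧ dy + (4*x + 5*y) dx ∧ dz.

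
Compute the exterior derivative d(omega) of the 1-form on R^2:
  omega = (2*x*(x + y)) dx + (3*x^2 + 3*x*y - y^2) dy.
d(omega) = (4*x + 3*y) dx ∧ dy

For a 1-form omega = sum_i f_i dx_i, the exterior derivative is
  d(omega) = sum_{i < j} (∂f_j/∂x_i - ∂f_i/∂x_j) dx_i ∧ dx_j.
  coefficient of dx ∧ dy: ∂f_2/∂x - ∂f_1/∂y = ∂(3*x^2 + 3*x*y - y^2)/∂x - ∂(2*x*(x + y))/∂y = 4*x + 3*y
Assembling: d(omega) = (4*x + 3*y) dx ∧ dy.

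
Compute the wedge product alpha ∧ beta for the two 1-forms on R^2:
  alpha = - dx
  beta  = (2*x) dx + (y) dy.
alpha ∧ beta = (-y) dx ∧ dy

Distribute the wedge, using dx_i ∧ dx_j = -dx_j ∧ dx_i and dx_i ∧ dx_i = 0. For each pair (i, j) with i < j, the coefficient of dx_i ∧ dx_j in alpha ∧ beta is (alpha_i * beta_j - alpha_j * beta_i). Collecting: alpha ∧ beta = (-y) dx ∧ dy.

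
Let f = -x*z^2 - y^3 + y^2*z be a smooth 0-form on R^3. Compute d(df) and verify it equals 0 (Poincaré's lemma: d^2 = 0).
d(df) = 0

Step 1: df = sum_i (∂f/∂x_i) dx_i = (-z^2) dx + (y*(-3*y + 2*z)) dy + (-2*x*z + y^2) dz.
Step 2: Apply d again. Using the 1-form formula, the coefficient of dx ∧ dy in d(df) is ∂^2 f/∂x ∂y - ∂^2 f/∂y ∂x = (0) - (0) = 0 (equality of mixed partials for smooth f).
Similarly for dx ∧ dz and dy ∧ dz — all coefficients vanish. So d(df) = 0.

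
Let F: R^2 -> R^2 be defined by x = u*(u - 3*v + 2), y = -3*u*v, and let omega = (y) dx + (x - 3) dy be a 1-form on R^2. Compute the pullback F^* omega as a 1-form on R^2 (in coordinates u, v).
F^* omega = (3*v*(-3*u^2 + 6*u*v - 4*u + 3)) du + (3*u*(-u^2 + 6*u*v - 2*u + 3)) dv

Using F^*(f dg) = (f ∘ F) d(g ∘ F), substitute each coordinate x_i by F_i(u, v) in f_i, and replace dx_i by d F_i = (∂F_i/∂u) du + (∂F_i/∂v) dv.
  For the x component: f_1(F) = -3*u*v; d F_1 = (2*u - 3*v + 2) du + (-3*u) dv
  For the y component: f_2(F) = u^2 - 3*u*v + 2*u - 3; d F_2 = (-3*v) du + (-3*u) dv
Combining and collecting du, dv coefficients:
  coeff of du: 3*v*(-3*u^2 + 6*u*v - 4*u + 3)
  coeff of dv: 3*u*(-u^2 + 6*u*v - 2*u + 3)
F^* omega = (3*v*(-3*u^2 + 6*u*v - 4*u + 3)) du + (3*u*(-u^2 + 6*u*v - 2*u + 3)) dv.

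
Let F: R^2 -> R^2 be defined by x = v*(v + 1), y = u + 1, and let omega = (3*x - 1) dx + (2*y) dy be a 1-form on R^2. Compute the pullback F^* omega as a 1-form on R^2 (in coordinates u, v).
F^* omega = (2*u + 2) du + (6*v^3 + 9*v^2 + v - 1) dv

Using F^*(f dg) = (f ∘ F) d(g ∘ F), substitute each coordinate x_i by F_i(u, v) in f_i, and replace dx_i by d F_i = (∂F_i/∂u) du + (∂F_i/∂v) dv.
  For the x component: f_1(F) = 3*v^2 + 3*v - 1; d F_1 = (0) du + (2*v + 1) dv
  For the y component: f_2(F) = 2*u + 2; d F_2 = (1) du + (0) dv
Combining and collecting du, dv coefficients:
  coeff of du: 2*u + 2
  coeff of dv: 6*v^3 + 9*v^2 + v - 1
F^* omega = (2*u + 2) du + (6*v^3 + 9*v^2 + v - 1) dv.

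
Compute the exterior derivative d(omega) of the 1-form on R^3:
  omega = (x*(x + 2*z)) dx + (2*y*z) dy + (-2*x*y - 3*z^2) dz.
d(omega) = (-2*x - 2*y) dx ∧ dz + (-2*x - 2*y) dy ∧ dz

For a 1-form omega = sum_i f_i dx_i, the exterior derivative is
  d(omega) = sum_{i < j} (∂f_j/∂x_i - ∂f_i/∂x_j) dx_i ∧ dx_j.
  coefficient of dx ∧ dz: ∂f_3/∂x - ∂f_1/∂z = ∂(-2*x*y - 3*z^2)/∂x - ∂(x*(x + 2*z))/∂z = -2*x - 2*y
  coefficient of dy ∧ dz: ∂f_3/∂y - ∂f_2/∂z = ∂(-2*x*y - 3*z^2)/∂y - ∂(2*y*z)/∂z = -2*x - 2*y
Assembling: d(omega) = (-2*x - 2*y) dx ∧ dz + (-2*x - 2*y) dy ∧ dz.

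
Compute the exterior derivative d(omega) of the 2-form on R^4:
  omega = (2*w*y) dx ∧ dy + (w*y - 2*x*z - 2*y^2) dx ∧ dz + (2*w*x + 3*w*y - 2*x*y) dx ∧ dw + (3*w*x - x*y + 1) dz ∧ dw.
d(omega) = (-3*w + 2*x + 2*y) dx ∧ dy ∧ dw + (-w + 4*y) dx ∧ dy ∧ dz + (3*w) dx ∧ dz ∧ dw + (-x) dy ∧ dz ∧ dw

For a 2-form omega = sum_{i<j} g_{ij} dx_i ∧ dx_j, the exterior derivative is
  d(omega) = sum_{i<j} d(g_{ij}) ∧ dx_i ∧ dx_j = sum_{i<j, k} (∂g_{ij}/∂x_k) dx_k ∧ dx_i ∧ dx_j.
Expand each term, using dx_k ∧ dx_i ∧ dx_j = sgn(permutation) dx_{(a)} ∧ dx_{(b)} ∧ dx_{(c)} with (a < b < c) sorted:
  d(2*w*y) includes (∂/∂w)(2*w*y) dw = (2*y) dw, which multiplied by dx ∧ dy gives (2*y) dx ∧ dy ∧ dw
  d(w*y - 2*x*z - 2*y^2) includes (∂/∂y)(w*y - 2*x*z - 2*y^2) dy = (w - 4*y) dy, which multiplied by dx ∧ dz gives (-w + 4*y) dx ∧ dy ∧ dz
  d(w*y - 2*x*z - 2*y^2) includes (∂/∂w)(w*y - 2*x*z - 2*y^2) dw = (y) dw, which multiplied by dx ∧ dz gives (y) dx ∧ dz ∧ dw
  d(2*w*x + 3*w*y - 2*x*y) includes (∂/∂y)(2*w*x + 3*w*y - 2*x*y) dy = (3*w - 2*x) dy, which multiplied by dx ∧ dw gives (-3*w + 2*x) dx ∧ dy ∧ dw
  d(3*w*x - x*y + 1) includes (∂/∂x)(3*w*x - x*y + 1) dx = (3*w - y) dx, which multiplied by dz ∧ dw gives (3*w - y) dx ∧ dz ∧ dw
  d(3*w*x - x*y + 1) includes (∂/∂y)(3*w*x - x*y + 1) dy = (-x) dy, which multiplied by dz ∧ dw gives (-x) dy ∧ dz ∧ dw
Collecting like 3-forms: d(omega) = (-3*w + 2*x + 2*y) dx ∧ dy ∧ dw + (-w + 4*y) dx ∧ dy ∧ dz + (3*w) dx ∧ dz ∧ dw + (-x) dy ∧ dz ∧ dw.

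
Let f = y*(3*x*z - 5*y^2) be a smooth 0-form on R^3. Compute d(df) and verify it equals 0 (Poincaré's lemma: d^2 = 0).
d(df) = 0

Step 1: df = sum_i (∂f/∂x_i) dx_i = (3*y*z) dx + (3*x*z - 15*y^2) dy + (3*x*y) dz.
Step 2: Apply d again. Using the 1-form formula, the coefficient of dx ∧ dy in d(df) is ∂^2 f/∂x ∂y - ∂^2 f/∂y ∂x = (3*z) - (3*z) = 0 (equality of mixed partials for smooth f).
Similarly for dx ∧ dz and dy ∧ dz — all coefficients vanish. So d(df) = 0.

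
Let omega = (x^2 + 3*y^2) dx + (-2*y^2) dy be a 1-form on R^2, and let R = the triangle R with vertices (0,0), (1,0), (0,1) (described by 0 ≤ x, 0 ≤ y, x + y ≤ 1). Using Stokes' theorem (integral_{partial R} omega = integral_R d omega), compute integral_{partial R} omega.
integral_(partial R) omega = -1

Stokes: integral_partial_R omega = integral_R d omega with d omega = (∂Q/∂x - ∂P/∂y) dx ∧ dy.
  ∂Q/∂x = 0
  ∂P/∂y = 6*y
  integrand = ∂Q/∂x - ∂P/∂y = -6*y.
Integrating over R: integral_0^1 integral_0^{1-x} (-6*y) dy dx = -1.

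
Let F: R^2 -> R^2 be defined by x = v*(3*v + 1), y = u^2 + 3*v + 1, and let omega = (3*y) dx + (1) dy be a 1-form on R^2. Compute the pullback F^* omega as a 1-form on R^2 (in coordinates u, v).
F^* omega = (2*u) du + (18*u^2*v + 3*u^2 + 54*v^2 + 27*v + 6) dv

Using F^*(f dg) = (f ∘ F) d(g ∘ F), substitute each coordinate x_i by F_i(u, v) in f_i, and replace dx_i by d F_i = (∂F_i/∂u) du + (∂F_i/∂v) dv.
  For the x component: f_1(F) = 3*u^2 + 9*v + 3; d F_1 = (0) du + (6*v + 1) dv
  For the y component: f_2(F) = 1; d F_2 = (2*u) du + (3) dv
Combining and collecting du, dv coefficients:
  coeff of du: 2*u
  coeff of dv: 18*u^2*v + 3*u^2 + 54*v^2 + 27*v + 6
F^* omega = (2*u) du + (18*u^2*v + 3*u^2 + 54*v^2 + 27*v + 6) dv.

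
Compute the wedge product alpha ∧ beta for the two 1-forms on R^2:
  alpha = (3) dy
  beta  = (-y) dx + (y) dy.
alpha ∧ beta = (3*y) dx ∧ dy

Distribute the wedge, using dx_i ∧ dx_j = -dx_j ∧ dx_i and dx_i ∧ dx_i = 0. For each pair (i, j) with i < j, the coefficient of dx_i ∧ dx_j in alpha ∧ beta is (alpha_i * beta_j - alpha_j * beta_i). Collecting: alpha ∧ beta = (3*y) dx ∧ dy.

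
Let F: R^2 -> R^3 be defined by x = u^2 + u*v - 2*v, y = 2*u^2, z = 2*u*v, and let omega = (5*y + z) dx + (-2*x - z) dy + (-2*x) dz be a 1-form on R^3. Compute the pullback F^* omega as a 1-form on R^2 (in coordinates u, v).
F^* omega = (12*u^3 - 6*u^2*v - 2*u*v^2 + 16*u*v + 8*v^2) du + (2*u*(3*u^2 - u*v - 10*u + 2*v)) dv

Using F^*(f dg) = (f ∘ F) d(g ∘ F), substitute each coordinate x_i by F_i(u, v) in f_i, and replace dx_i by d F_i = (∂F_i/∂u) du + (∂F_i/∂v) dv.
  For the x component: f_1(F) = 2*u*(5*u + v); d F_1 = (2*u + v) du + (u - 2) dv
  For the y component: f_2(F) = -2*u^2 - 4*u*v + 4*v; d F_2 = (4*u) du + (0) dv
  For the z component: f_3(F) = -2*u^2 - 2*u*v + 4*v; d F_3 = (2*v) du + (2*u) dv
Combining and collecting du, dv coefficients:
  coeff of du: 12*u^3 - 6*u^2*v - 2*u*v^2 + 16*u*v + 8*v^2
  coeff of dv: 2*u*(3*u^2 - u*v - 10*u + 2*v)
F^* omega = (12*u^3 - 6*u^2*v - 2*u*v^2 + 16*u*v + 8*v^2) du + (2*u*(3*u^2 - u*v - 10*u + 2*v)) dv.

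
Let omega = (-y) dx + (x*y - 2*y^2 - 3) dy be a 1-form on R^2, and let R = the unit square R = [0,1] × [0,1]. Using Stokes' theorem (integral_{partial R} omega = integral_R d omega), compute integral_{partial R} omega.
integral_(partial R) omega = 3/2

Stokes: integral_partial_R omega = integral_R d omega with d omega = (∂Q/∂x - ∂P/∂y) dx ∧ dy.
  ∂Q/∂x = y
  ∂P/∂y = -1
  integrand = ∂Q/∂x - ∂P/∂y = y + 1.
Integrating over R: integral_0^1 integral_0^1 (y + 1) dx dy = 3/2.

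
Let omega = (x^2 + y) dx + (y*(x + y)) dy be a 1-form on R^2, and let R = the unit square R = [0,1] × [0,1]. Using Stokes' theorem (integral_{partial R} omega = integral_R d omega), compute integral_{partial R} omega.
integral_(partial R) omega = -1/2

Stokes: integral_partial_R omega = integral_R d omega with d omega = (∂Q/∂x - ∂P/∂y) dx ∧ dy.
  ∂Q/∂x = y
  ∂P/∂y = 1
  integrand = ∂Q/∂x - ∂P/∂y = y - 1.
Integrating over R: integral_0^1 integral_0^1 (y - 1) dx dy = -1/2.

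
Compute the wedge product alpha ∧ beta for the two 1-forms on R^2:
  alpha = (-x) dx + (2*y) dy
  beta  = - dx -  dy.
alpha ∧ beta = (x + 2*y) dx ∧ dy

Distribute the wedge, using dx_i ∧ dx_j = -dx_j ∧ dx_i and dx_i ∧ dx_i = 0. For each pair (i, j) with i < j, the coefficient of dx_i ∧ dx_j in alpha ∧ beta is (alpha_i * beta_j - alpha_j * beta_i). Collecting: alpha ∧ beta = (x + 2*y) dx ∧ dy.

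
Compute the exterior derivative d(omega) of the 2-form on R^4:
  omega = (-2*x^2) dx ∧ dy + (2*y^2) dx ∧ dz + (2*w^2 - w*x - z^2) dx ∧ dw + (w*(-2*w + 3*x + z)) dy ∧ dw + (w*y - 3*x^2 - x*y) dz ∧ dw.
d(omega) = (-4*y) dx ∧ dy ∧ dz + (-6*x - y + 2*z) dx ∧ dz ∧ dw + (3*w) dx ∧ dy ∧ dw + (-x) dy ∧ dz ∧ dw

For a 2-form omega = sum_{i<j} g_{ij} dx_i ∧ dx_j, the exterior derivative is
  d(omega) = sum_{i<j} d(g_{ij}) ∧ dx_i ∧ dx_j = sum_{i<j, k} (∂g_{ij}/∂x_k) dx_k ∧ dx_i ∧ dx_j.
Expand each term, using dx_k ∧ dx_i ∧ dx_j = sgn(permutation) dx_{(a)} ∧ dx_{(b)} ∧ dx_{(c)} with (a < b < c) sorted:
  d(2*y^2) includes (∂/∂y)(2*y^2) dy = (4*y) dy, which multiplied by dx ∧ dz gives (-4*y) dx ∧ dy ∧ dz
  d(2*w^2 - w*x - z^2) includes (∂/∂z)(2*w^2 - w*x - z^2) dz = (-2*z) dz, which multiplied by dx ∧ dw gives (2*z) dx ∧ dz ∧ dw
  d(w*(-2*w + 3*x + z)) includes (∂/∂x)(w*(-2*w + 3*x + z)) dx = (3*w) dx, which multiplied by dy ∧ dw gives (3*w) dx ∧ dy ∧ dw
  d(w*(-2*w + 3*x + z)) includes (∂/∂z)(w*(-2*w + 3*x + z)) dz = (w) dz, which multiplied by dy ∧ dw gives (-w) dy ∧ dz ∧ dw
  d(w*y - 3*x^2 - x*y) includes (∂/∂x)(w*y - 3*x^2 - x*y) dx = (-6*x - y) dx, which multiplied by dz ∧ dw gives (-6*x - y) dx ∧ dz ∧ dw
  d(w*y - 3*x^2 - x*y) includes (∂/∂y)(w*y - 3*x^2 - x*y) dy = (w - x) dy, which multiplied by dz ∧ dw gives (w - x) dy ∧ dz ∧ dw
Collecting like 3-forms: d(omega) = (-4*y) dx ∧ dy ∧ dz + (-6*x - y + 2*z) dx ∧ dz ∧ dw + (3*w) dx ∧ dy ∧ dw + (-x) dy ∧ dz ∧ dw.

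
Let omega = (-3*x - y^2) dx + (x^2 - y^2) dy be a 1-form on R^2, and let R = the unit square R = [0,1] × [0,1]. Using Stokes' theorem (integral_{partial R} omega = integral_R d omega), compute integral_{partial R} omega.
integral_(partial R) omega = 2

Stokes: integral_partial_R omega = integral_R d omega with d omega = (∂Q/∂x - ∂P/∂y) dx ∧ dy.
  ∂Q/∂x = 2*x
  ∂P/∂y = -2*y
  integrand = ∂Q/∂x - ∂P/∂y = 2*x + 2*y.
Integrating over R: integral_0^1 integral_0^1 (2*x + 2*y) dx dy = 2.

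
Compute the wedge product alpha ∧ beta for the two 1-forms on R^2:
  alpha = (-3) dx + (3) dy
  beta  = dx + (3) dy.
alpha ∧ beta = (-12) dx ∧ dy

Distribute the wedge, using dx_i ∧ dx_j = -dx_j ∧ dx_i and dx_i ∧ dx_i = 0. For each pair (i, j) with i < j, the coefficient of dx_i ∧ dx_j in alpha ∧ beta is (alpha_i * beta_j - alpha_j * beta_i). Collecting: alpha ∧ beta = (-12) dx ∧ dy.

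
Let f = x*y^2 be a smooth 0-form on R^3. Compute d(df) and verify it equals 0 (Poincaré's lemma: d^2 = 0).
d(df) = 0

Step 1: df = sum_i (∂f/∂x_i) dx_i = (y^2) dx + (2*x*y) dy + (0) dz.
Step 2: Apply d again. Using the 1-form formula, the coefficient of dx ∧ dy in d(df) is ∂^2 f/∂x ∂y - ∂^2 f/∂y ∂x = (2*y) - (2*y) = 0 (equality of mixed partials for smooth f).
Similarly for dx ∧ dz and dy ∧ dz — all coefficients vanish. So d(df) = 0.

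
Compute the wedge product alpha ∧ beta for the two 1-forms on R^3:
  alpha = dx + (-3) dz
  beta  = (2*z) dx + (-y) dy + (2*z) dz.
alpha ∧ beta = (-y) dx ∧ dy + (8*z) dx ∧ dz + (-3*y) dy ∧ dz

Distribute the wedge, using dx_i ∧ dx_j = -dx_j ∧ dx_i and dx_i ∧ dx_i = 0. For each pair (i, j) with i < j, the coefficient of dx_i ∧ dx_j in alpha ∧ beta is (alpha_i * beta_j - alpha_j * beta_i). Collecting: alpha ∧ beta = (-y) dx ∧ dy + (8*z) dx ∧ dz + (-3*y) dy ∧ dz.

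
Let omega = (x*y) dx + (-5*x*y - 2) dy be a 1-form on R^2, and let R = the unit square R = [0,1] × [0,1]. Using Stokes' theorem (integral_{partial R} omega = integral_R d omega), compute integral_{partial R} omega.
integral_(partial R) omega = -3

Stokes: integral_partial_R omega = integral_R d omega with d omega = (∂Q/∂x - ∂P/∂y) dx ∧ dy.
  ∂Q/∂x = -5*y
  ∂P/∂y = x
  integrand = ∂Q/∂x - ∂P/∂y = -x - 5*y.
Integrating over R: integral_0^1 integral_0^1 (-x - 5*y) dx dy = -3.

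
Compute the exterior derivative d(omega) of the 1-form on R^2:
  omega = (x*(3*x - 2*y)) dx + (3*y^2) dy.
d(omega) = (2*x) dx ∧ dy

For a 1-form omega = sum_i f_i dx_i, the exterior derivative is
  d(omega) = sum_{i < j} (∂f_j/∂x_i - ∂f_i/∂x_j) dx_i ∧ dx_j.
  coefficient of dx ∧ dy: ∂f_2/∂x - ∂f_1/∂y = ∂(3*y^2)/∂x - ∂(x*(3*x - 2*y))/∂y = 2*x
Assembling: d(omega) = (2*x) dx ∧ dy.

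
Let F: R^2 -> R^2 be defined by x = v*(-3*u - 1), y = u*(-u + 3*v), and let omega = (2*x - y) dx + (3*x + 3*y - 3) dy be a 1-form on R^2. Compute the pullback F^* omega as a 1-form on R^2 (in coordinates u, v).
F^* omega = (6*u^3 - 12*u^2*v + 27*u*v^2 + 6*u*v + 6*u - 3*v^2 - 9*v) du + (-12*u^3 + 27*u^2*v - u^2 + 6*u*v - 9*u + 2*v) dv

Using F^*(f dg) = (f ∘ F) d(g ∘ F), substitute each coordinate x_i by F_i(u, v) in f_i, and replace dx_i by d F_i = (∂F_i/∂u) du + (∂F_i/∂v) dv.
  For the x component: f_1(F) = u^2 - 9*u*v - 2*v; d F_1 = (-3*v) du + (-3*u - 1) dv
  For the y component: f_2(F) = -3*u^2 - 3*v - 3; d F_2 = (-2*u + 3*v) du + (3*u) dv
Combining and collecting du, dv coefficients:
  coeff of du: 6*u^3 - 12*u^2*v + 27*u*v^2 + 6*u*v + 6*u - 3*v^2 - 9*v
  coeff of dv: -12*u^3 + 27*u^2*v - u^2 + 6*u*v - 9*u + 2*v
F^* omega = (6*u^3 - 12*u^2*v + 27*u*v^2 + 6*u*v + 6*u - 3*v^2 - 9*v) du + (-12*u^3 + 27*u^2*v - u^2 + 6*u*v - 9*u + 2*v) dv.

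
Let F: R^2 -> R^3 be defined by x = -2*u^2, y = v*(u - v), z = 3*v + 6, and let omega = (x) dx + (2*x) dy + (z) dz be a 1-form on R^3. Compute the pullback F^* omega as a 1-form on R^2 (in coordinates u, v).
F^* omega = (4*u^2*(2*u - v)) du + (-4*u^3 + 8*u^2*v + 9*v + 18) dv

Using F^*(f dg) = (f ∘ F) d(g ∘ F), substitute each coordinate x_i by F_i(u, v) in f_i, and replace dx_i by d F_i = (∂F_i/∂u) du + (∂F_i/∂v) dv.
  For the x component: f_1(F) = -2*u^2; d F_1 = (-4*u) du + (0) dv
  For the y component: f_2(F) = -4*u^2; d F_2 = (v) du + (u - 2*v) dv
  For the z component: f_3(F) = 3*v + 6; d F_3 = (0) du + (3) dv
Combining and collecting du, dv coefficients:
  coeff of du: 4*u^2*(2*u - v)
  coeff of dv: -4*u^3 + 8*u^2*v + 9*v + 18
F^* omega = (4*u^2*(2*u - v)) du + (-4*u^3 + 8*u^2*v + 9*v + 18) dv.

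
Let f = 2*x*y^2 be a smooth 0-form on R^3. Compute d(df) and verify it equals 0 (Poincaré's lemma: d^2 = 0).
d(df) = 0

Step 1: df = sum_i (∂f/∂x_i) dx_i = (2*y^2) dx + (4*x*y) dy + (0) dz.
Step 2: Apply d again. Using the 1-form formula, the coefficient of dx ∧ dy in d(df) is ∂^2 f/∂x ∂y - ∂^2 f/∂y ∂x = (4*y) - (4*y) = 0 (equality of mixed partials for smooth f).
Similarly for dx ∧ dz and dy ∧ dz — all coefficients vanish. So d(df) = 0.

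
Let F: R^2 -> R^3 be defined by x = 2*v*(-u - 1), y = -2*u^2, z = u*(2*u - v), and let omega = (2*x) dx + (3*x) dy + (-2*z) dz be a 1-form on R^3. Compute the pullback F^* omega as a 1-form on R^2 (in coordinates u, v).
F^* omega = (-16*u^3 + 36*u^2*v + 6*u*v^2 + 24*u*v + 8*v^2) du + (4*u^3 + 6*u^2*v + 16*u*v + 8*v) dv

Using F^*(f dg) = (f ∘ F) d(g ∘ F), substitute each coordinate x_i by F_i(u, v) in f_i, and replace dx_i by d F_i = (∂F_i/∂u) du + (∂F_i/∂v) dv.
  For the x component: f_1(F) = 4*v*(-u - 1); d F_1 = (-2*v) du + (-2*u - 2) dv
  For the y component: f_2(F) = 6*v*(-u - 1); d F_2 = (-4*u) du + (0) dv
  For the z component: f_3(F) = 2*u*(-2*u + v); d F_3 = (4*u - v) du + (-u) dv
Combining and collecting du, dv coefficients:
  coeff of du: -16*u^3 + 36*u^2*v + 6*u*v^2 + 24*u*v + 8*v^2
  coeff of dv: 4*u^3 + 6*u^2*v + 16*u*v + 8*v
F^* omega = (-16*u^3 + 36*u^2*v + 6*u*v^2 + 24*u*v + 8*v^2) du + (4*u^3 + 6*u^2*v + 16*u*v + 8*v) dv.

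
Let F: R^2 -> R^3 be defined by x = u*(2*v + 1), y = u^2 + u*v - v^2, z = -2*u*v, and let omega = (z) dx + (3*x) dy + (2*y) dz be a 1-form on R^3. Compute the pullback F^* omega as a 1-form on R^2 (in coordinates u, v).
F^* omega = (8*u^2*v + 6*u^2 - 2*u*v^2 + u*v + 4*v^3) du + (u*(-4*u^2 - 2*u*v + 3*u - 8*v^2 - 6*v)) dv

Using F^*(f dg) = (f ∘ F) d(g ∘ F), substitute each coordinate x_i by F_i(u, v) in f_i, and replace dx_i by d F_i = (∂F_i/∂u) du + (∂F_i/∂v) dv.
  For the x component: f_1(F) = -2*u*v; d F_1 = (2*v + 1) du + (2*u) dv
  For the y component: f_2(F) = 3*u*(2*v + 1); d F_2 = (2*u + v) du + (u - 2*v) dv
  For the z component: f_3(F) = 2*u^2 + 2*u*v - 2*v^2; d F_3 = (-2*v) du + (-2*u) dv
Combining and collecting du, dv coefficients:
  coeff of du: 8*u^2*v + 6*u^2 - 2*u*v^2 + u*v + 4*v^3
  coeff of dv: u*(-4*u^2 - 2*u*v + 3*u - 8*v^2 - 6*v)
F^* omega = (8*u^2*v + 6*u^2 - 2*u*v^2 + u*v + 4*v^3) du + (u*(-4*u^2 - 2*u*v + 3*u - 8*v^2 - 6*v)) dv.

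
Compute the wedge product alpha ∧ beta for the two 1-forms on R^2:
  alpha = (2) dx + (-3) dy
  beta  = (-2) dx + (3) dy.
alpha ∧ beta = 0

Distribute the wedge, using dx_i ∧ dx_j = -dx_j ∧ dx_i and dx_i ∧ dx_i = 0. For each pair (i, j) with i < j, the coefficient of dx_i ∧ dx_j in alpha ∧ beta is (alpha_i * beta_j - alpha_j * beta_i). Collecting: alpha ∧ beta = 0.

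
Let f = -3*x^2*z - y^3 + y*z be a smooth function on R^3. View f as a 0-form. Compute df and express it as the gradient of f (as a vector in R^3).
df = (-6*x*z) dx + (-3*y^2 + z) dy + (-3*x^2 + y) dz; grad f = (-6*x*z, -3*y^2 + z, -3*x^2 + y)

For a 0-form f, d f = (∂f/∂x) dx + (∂f/∂y) dy + (∂f/∂z) dz. The components of the vector representation are exactly the entries of grad f in Cartesian coordinates:
  ∂f/∂x = -6*x*z
  ∂f/∂y = -3*y^2 + z
  ∂f/∂z = -3*x^2 + y.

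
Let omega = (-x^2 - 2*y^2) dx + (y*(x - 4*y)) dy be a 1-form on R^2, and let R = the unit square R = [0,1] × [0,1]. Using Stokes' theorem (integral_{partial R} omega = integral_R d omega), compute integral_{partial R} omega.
integral_(partial R) omega = 5/2

Stokes: integral_partial_R omega = integral_R d omega with d omega = (∂Q/∂x - ∂P/∂y) dx ∧ dy.
  ∂Q/∂x = y
  ∂P/∂y = -4*y
  integrand = ∂Q/∂x - ∂P/∂y = 5*y.
Integrating over R: integral_0^1 integral_0^1 (5*y) dx dy = 5/2.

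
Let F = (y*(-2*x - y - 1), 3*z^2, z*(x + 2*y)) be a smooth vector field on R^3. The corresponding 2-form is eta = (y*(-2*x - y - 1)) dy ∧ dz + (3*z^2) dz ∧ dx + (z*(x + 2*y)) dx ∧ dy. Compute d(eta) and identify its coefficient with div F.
d(eta) = (x) dx ∧ dy ∧ dz; div F = x

For a 2-form in R^3 of the form above, applying d gives a 3-form with coefficient ∂P/∂x + ∂Q/∂y + ∂R/∂z:
  ∂P/∂x = -2*y
  ∂Q/∂y = 0
  ∂R/∂z = x + 2*y
Sum = x, which is exactly div F.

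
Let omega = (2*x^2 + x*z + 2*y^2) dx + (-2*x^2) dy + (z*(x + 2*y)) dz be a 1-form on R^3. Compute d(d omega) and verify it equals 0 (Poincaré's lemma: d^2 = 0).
d(d omega) = 0

Step 1: d omega = sum_{i<j} (∂f_j/∂x_i - ∂f_i/∂x_j) dx_i ∧ dx_j:
  coeff of dx ∧ dy: -4*x - 4*y
  coeff of dx ∧ dz: -x + z
  coeff of dy ∧ dz: 2*z
Step 2: Apply d again to each 2-form coefficient. The only possible 3-form in R^3 is dx ∧ dy ∧ dz, with coefficient
  ∂(coeff of dy∧dz)/∂x - ∂(coeff of dx∧dz)/∂y + ∂(coeff of dx∧dy)/∂z
  = ∂/∂x (2*z) - ∂/∂y (-x + z) + ∂/∂z (-4*x - 4*y).
Each of these terms simplifies to sums of mixed partials that cancel in pairs. The result is 0 (by equality of mixed partials for smooth functions — Schwarz / Clairaut).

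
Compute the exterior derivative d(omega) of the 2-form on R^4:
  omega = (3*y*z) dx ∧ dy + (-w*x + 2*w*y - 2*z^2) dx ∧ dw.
d(omega) = (3*y) dx ∧ dy ∧ dz + (-2*w) dx ∧ dy ∧ dw + (4*z) dx ∧ dz ∧ dw

For a 2-form omega = sum_{i<j} g_{ij} dx_i ∧ dx_j, the exterior derivative is
  d(omega) = sum_{i<j} d(g_{ij}) ∧ dx_i ∧ dx_j = sum_{i<j, k} (∂g_{ij}/∂x_k) dx_k ∧ dx_i ∧ dx_j.
Expand each term, using dx_k ∧ dx_i ∧ dx_j = sgn(permutation) dx_{(a)} ∧ dx_{(b)} ∧ dx_{(c)} with (a < b < c) sorted:
  d(3*y*z) includes (∂/∂z)(3*y*z) dz = (3*y) dz, which multiplied by dx ∧ dy gives (3*y) dx ∧ dy ∧ dz
  d(-w*x + 2*w*y - 2*z^2) includes (∂/∂y)(-w*x + 2*w*y - 2*z^2) dy = (2*w) dy, which multiplied by dx ∧ dw gives (-2*w) dx ∧ dy ∧ dw
  d(-w*x + 2*w*y - 2*z^2) includes (∂/∂z)(-w*x + 2*w*y - 2*z^2) dz = (-4*z) dz, which multiplied by dx ∧ dw gives (4*z) dx ∧ dz ∧ dw
Collecting like 3-forms: d(omega) = (3*y) dx ∧ dy ∧ dz + (-2*w) dx ∧ dy ∧ dw + (4*z) dx ∧ dz ∧ dw.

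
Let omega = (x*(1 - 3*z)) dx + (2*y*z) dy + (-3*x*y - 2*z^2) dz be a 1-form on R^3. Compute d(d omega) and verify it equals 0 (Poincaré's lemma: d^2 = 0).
d(d omega) = 0

Step 1: d omega = sum_{i<j} (∂f_j/∂x_i - ∂f_i/∂x_j) dx_i ∧ dx_j:
  coeff of dx ∧ dy: 0
  coeff of dx ∧ dz: 3*x - 3*y
  coeff of dy ∧ dz: -3*x - 2*y
Step 2: Apply d again to each 2-form coefficient. The only possible 3-form in R^3 is dx ∧ dy ∧ dz, with coefficient
  ∂(coeff of dy∧dz)/∂x - ∂(coeff of dx∧dz)/∂y + ∂(coeff of dx∧dy)/∂z
  = ∂/∂x (-3*x - 2*y) - ∂/∂y (3*x - 3*y) + ∂/∂z (0).
Each of these terms simplifies to sums of mixed partials that cancel in pairs. The result is 0 (by equality of mixed partials for smooth functions — Schwarz / Clairaut).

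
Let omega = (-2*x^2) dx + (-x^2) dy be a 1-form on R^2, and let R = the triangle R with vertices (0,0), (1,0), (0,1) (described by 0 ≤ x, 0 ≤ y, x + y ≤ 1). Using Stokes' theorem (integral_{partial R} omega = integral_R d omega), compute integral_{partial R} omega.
integral_(partial R) omega = -1/3

Stokes: integral_partial_R omega = integral_R d omega with d omega = (∂Q/∂x - ∂P/∂y) dx ∧ dy.
  ∂Q/∂x = -2*x
  ∂P/∂y = 0
  integrand = ∂Q/∂x - ∂P/∂y = -2*x.
Integrating over R: integral_0^1 integral_0^{1-x} (-2*x) dy dx = -1/3.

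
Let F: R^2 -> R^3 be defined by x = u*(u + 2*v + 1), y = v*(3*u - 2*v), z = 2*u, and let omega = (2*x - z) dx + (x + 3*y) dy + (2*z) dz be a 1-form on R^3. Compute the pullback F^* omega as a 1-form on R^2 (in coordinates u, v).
F^* omega = (4*u^3 + 15*u^2*v + 2*u^2 + 41*u*v^2 + 7*u*v + 8*u - 18*v^3) du + (7*u^3 + 37*u^2*v + 3*u^2 - 62*u*v^2 - 4*u*v + 24*v^3) dv

Using F^*(f dg) = (f ∘ F) d(g ∘ F), substitute each coordinate x_i by F_i(u, v) in f_i, and replace dx_i by d F_i = (∂F_i/∂u) du + (∂F_i/∂v) dv.
  For the x component: f_1(F) = 2*u*(u + 2*v); d F_1 = (2*u + 2*v + 1) du + (2*u) dv
  For the y component: f_2(F) = u^2 + 11*u*v + u - 6*v^2; d F_2 = (3*v) du + (3*u - 4*v) dv
  For the z component: f_3(F) = 4*u; d F_3 = (2) du + (0) dv
Combining and collecting du, dv coefficients:
  coeff of du: 4*u^3 + 15*u^2*v + 2*u^2 + 41*u*v^2 + 7*u*v + 8*u - 18*v^3
  coeff of dv: 7*u^3 + 37*u^2*v + 3*u^2 - 62*u*v^2 - 4*u*v + 24*v^3
F^* omega = (4*u^3 + 15*u^2*v + 2*u^2 + 41*u*v^2 + 7*u*v + 8*u - 18*v^3) du + (7*u^3 + 37*u^2*v + 3*u^2 - 62*u*v^2 - 4*u*v + 24*v^3) dv.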